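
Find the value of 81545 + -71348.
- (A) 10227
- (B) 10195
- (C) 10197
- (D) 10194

81545 + -71348 = 10197
C) 10197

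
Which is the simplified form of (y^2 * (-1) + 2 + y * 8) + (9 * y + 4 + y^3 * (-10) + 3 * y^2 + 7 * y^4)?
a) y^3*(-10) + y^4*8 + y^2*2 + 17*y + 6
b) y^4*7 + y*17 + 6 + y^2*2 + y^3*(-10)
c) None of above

Adding the polynomials and combining like terms:
(y^2*(-1) + 2 + y*8) + (9*y + 4 + y^3*(-10) + 3*y^2 + 7*y^4)
= y^4*7 + y*17 + 6 + y^2*2 + y^3*(-10)
b) y^4*7 + y*17 + 6 + y^2*2 + y^3*(-10)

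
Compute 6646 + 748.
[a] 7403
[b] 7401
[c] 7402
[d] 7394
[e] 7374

6646 + 748 = 7394
d) 7394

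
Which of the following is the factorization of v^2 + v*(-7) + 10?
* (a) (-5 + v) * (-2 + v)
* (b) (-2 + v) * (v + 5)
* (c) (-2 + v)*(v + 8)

We need to factor v^2 + v*(-7) + 10.
The factored form is (-5 + v) * (-2 + v).
a) (-5 + v) * (-2 + v)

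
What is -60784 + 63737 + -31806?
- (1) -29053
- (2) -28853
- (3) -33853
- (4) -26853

First: -60784 + 63737 = 2953
Then: 2953 + -31806 = -28853
2) -28853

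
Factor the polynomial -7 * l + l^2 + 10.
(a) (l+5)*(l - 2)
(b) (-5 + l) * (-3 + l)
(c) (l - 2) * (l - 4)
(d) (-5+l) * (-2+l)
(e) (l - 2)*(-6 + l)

We need to factor -7 * l + l^2 + 10.
The factored form is (-5+l) * (-2+l).
d) (-5+l) * (-2+l)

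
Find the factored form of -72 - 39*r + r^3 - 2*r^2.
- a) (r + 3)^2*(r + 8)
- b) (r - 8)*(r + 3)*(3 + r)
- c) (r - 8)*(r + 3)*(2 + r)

We need to factor -72 - 39*r + r^3 - 2*r^2.
The factored form is (r - 8)*(r + 3)*(3 + r).
b) (r - 8)*(r + 3)*(3 + r)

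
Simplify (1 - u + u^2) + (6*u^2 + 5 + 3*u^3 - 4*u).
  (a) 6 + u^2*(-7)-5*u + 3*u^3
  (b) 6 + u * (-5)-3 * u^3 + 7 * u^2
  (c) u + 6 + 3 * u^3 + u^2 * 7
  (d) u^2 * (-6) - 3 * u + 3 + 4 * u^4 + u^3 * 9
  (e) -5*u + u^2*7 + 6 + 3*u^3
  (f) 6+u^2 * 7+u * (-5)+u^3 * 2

Adding the polynomials and combining like terms:
(1 - u + u^2) + (6*u^2 + 5 + 3*u^3 - 4*u)
= -5*u + u^2*7 + 6 + 3*u^3
e) -5*u + u^2*7 + 6 + 3*u^3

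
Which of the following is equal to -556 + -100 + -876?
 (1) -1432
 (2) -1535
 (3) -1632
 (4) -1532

First: -556 + -100 = -656
Then: -656 + -876 = -1532
4) -1532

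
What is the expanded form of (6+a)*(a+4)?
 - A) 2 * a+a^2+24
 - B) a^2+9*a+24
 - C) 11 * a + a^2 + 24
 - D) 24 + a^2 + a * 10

Expanding (6+a)*(a+4):
= 24 + a^2 + a * 10
D) 24 + a^2 + a * 10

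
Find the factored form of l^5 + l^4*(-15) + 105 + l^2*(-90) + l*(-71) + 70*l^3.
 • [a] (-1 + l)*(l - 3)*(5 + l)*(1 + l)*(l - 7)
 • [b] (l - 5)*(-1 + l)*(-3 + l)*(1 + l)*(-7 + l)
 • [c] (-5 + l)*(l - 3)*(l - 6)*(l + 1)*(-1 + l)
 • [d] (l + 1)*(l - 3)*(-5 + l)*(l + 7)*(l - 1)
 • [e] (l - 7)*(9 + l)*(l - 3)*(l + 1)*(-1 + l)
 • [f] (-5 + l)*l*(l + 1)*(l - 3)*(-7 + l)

We need to factor l^5 + l^4*(-15) + 105 + l^2*(-90) + l*(-71) + 70*l^3.
The factored form is (l - 5)*(-1 + l)*(-3 + l)*(1 + l)*(-7 + l).
b) (l - 5)*(-1 + l)*(-3 + l)*(1 + l)*(-7 + l)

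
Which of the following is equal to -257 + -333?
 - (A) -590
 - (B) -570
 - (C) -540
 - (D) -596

-257 + -333 = -590
A) -590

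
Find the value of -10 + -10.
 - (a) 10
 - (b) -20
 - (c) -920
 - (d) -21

-10 + -10 = -20
b) -20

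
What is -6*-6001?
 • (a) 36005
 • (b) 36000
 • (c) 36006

-6 * -6001 = 36006
c) 36006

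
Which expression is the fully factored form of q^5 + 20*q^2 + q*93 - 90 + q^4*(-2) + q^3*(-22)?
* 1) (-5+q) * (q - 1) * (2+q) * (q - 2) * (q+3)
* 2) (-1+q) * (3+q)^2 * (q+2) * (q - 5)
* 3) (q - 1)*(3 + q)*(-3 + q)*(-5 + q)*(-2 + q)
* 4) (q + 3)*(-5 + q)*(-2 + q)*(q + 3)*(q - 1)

We need to factor q^5 + 20*q^2 + q*93 - 90 + q^4*(-2) + q^3*(-22).
The factored form is (q + 3)*(-5 + q)*(-2 + q)*(q + 3)*(q - 1).
4) (q + 3)*(-5 + q)*(-2 + q)*(q + 3)*(q - 1)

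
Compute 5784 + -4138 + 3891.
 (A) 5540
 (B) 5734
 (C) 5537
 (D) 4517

First: 5784 + -4138 = 1646
Then: 1646 + 3891 = 5537
C) 5537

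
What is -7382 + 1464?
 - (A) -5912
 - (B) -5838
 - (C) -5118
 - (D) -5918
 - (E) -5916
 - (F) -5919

-7382 + 1464 = -5918
D) -5918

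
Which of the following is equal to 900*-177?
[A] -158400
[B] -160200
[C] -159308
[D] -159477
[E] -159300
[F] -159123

900 * -177 = -159300
E) -159300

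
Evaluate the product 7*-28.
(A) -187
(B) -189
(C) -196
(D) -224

7 * -28 = -196
C) -196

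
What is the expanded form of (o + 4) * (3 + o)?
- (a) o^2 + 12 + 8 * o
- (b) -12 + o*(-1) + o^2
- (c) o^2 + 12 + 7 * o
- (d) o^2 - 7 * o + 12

Expanding (o + 4) * (3 + o):
= o^2 + 12 + 7 * o
c) o^2 + 12 + 7 * o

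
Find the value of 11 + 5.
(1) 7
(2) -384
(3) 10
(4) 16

11 + 5 = 16
4) 16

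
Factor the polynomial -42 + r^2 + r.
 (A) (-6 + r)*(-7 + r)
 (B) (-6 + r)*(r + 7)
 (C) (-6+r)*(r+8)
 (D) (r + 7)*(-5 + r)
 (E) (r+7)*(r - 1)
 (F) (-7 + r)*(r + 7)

We need to factor -42 + r^2 + r.
The factored form is (-6 + r)*(r + 7).
B) (-6 + r)*(r + 7)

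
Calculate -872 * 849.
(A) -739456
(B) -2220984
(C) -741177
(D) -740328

-872 * 849 = -740328
D) -740328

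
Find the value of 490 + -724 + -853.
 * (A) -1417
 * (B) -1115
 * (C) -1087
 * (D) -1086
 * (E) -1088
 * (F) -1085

First: 490 + -724 = -234
Then: -234 + -853 = -1087
C) -1087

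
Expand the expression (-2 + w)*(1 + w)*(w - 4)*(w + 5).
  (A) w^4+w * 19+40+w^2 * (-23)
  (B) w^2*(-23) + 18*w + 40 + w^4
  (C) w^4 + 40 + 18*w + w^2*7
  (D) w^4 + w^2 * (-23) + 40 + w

Expanding (-2 + w)*(1 + w)*(w - 4)*(w + 5):
= w^2*(-23) + 18*w + 40 + w^4
B) w^2*(-23) + 18*w + 40 + w^4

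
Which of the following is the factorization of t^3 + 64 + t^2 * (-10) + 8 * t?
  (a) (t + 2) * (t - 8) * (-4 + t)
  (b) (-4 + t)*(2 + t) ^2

We need to factor t^3 + 64 + t^2 * (-10) + 8 * t.
The factored form is (t + 2) * (t - 8) * (-4 + t).
a) (t + 2) * (t - 8) * (-4 + t)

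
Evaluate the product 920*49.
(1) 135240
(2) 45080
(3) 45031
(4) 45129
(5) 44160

920 * 49 = 45080
2) 45080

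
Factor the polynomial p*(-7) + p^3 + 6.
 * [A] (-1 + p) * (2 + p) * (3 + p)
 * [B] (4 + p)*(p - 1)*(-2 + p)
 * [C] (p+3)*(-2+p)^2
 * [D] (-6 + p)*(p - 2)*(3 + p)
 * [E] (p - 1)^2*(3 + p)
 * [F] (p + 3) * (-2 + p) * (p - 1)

We need to factor p*(-7) + p^3 + 6.
The factored form is (p + 3) * (-2 + p) * (p - 1).
F) (p + 3) * (-2 + p) * (p - 1)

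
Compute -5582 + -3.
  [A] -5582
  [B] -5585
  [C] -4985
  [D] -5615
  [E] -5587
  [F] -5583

-5582 + -3 = -5585
B) -5585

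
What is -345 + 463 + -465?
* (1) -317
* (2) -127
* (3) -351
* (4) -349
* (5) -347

First: -345 + 463 = 118
Then: 118 + -465 = -347
5) -347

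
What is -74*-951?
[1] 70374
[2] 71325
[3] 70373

-74 * -951 = 70374
1) 70374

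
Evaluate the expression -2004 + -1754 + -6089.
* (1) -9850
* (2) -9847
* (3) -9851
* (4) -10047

First: -2004 + -1754 = -3758
Then: -3758 + -6089 = -9847
2) -9847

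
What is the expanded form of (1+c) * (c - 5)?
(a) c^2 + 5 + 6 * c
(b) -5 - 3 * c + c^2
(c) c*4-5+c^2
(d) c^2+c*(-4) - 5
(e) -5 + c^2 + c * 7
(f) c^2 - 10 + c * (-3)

Expanding (1+c) * (c - 5):
= c^2+c*(-4) - 5
d) c^2+c*(-4) - 5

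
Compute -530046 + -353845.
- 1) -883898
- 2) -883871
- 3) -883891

-530046 + -353845 = -883891
3) -883891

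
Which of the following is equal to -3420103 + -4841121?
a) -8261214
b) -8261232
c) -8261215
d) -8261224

-3420103 + -4841121 = -8261224
d) -8261224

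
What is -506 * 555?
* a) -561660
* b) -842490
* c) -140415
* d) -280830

-506 * 555 = -280830
d) -280830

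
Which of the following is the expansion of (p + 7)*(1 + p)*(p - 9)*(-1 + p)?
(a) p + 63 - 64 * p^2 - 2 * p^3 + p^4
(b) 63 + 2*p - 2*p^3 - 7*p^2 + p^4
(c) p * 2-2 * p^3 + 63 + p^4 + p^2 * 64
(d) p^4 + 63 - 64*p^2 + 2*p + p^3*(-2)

Expanding (p + 7)*(1 + p)*(p - 9)*(-1 + p):
= p^4 + 63 - 64*p^2 + 2*p + p^3*(-2)
d) p^4 + 63 - 64*p^2 + 2*p + p^3*(-2)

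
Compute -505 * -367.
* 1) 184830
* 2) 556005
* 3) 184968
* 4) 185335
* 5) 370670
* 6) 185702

-505 * -367 = 185335
4) 185335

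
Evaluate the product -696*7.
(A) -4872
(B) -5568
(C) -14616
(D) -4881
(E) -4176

-696 * 7 = -4872
A) -4872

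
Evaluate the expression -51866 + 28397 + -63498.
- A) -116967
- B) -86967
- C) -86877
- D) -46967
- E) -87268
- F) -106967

First: -51866 + 28397 = -23469
Then: -23469 + -63498 = -86967
B) -86967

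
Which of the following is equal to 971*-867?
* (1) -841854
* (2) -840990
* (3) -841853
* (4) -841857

971 * -867 = -841857
4) -841857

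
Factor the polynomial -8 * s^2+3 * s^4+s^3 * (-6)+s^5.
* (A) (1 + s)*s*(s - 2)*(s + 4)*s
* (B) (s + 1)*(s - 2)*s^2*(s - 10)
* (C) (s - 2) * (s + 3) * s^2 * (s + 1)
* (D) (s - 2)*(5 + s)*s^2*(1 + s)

We need to factor -8 * s^2+3 * s^4+s^3 * (-6)+s^5.
The factored form is (1 + s)*s*(s - 2)*(s + 4)*s.
A) (1 + s)*s*(s - 2)*(s + 4)*s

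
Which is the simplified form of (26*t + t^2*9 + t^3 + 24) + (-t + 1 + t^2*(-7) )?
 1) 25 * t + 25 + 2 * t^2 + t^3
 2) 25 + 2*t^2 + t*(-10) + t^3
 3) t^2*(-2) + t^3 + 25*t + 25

Adding the polynomials and combining like terms:
(26*t + t^2*9 + t^3 + 24) + (-t + 1 + t^2*(-7))
= 25 * t + 25 + 2 * t^2 + t^3
1) 25 * t + 25 + 2 * t^2 + t^3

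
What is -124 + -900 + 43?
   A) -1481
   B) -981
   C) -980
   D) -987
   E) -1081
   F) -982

First: -124 + -900 = -1024
Then: -1024 + 43 = -981
B) -981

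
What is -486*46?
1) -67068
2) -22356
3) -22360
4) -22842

-486 * 46 = -22356
2) -22356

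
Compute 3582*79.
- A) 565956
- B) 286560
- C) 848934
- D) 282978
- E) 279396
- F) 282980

3582 * 79 = 282978
D) 282978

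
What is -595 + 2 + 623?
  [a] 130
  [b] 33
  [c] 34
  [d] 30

First: -595 + 2 = -593
Then: -593 + 623 = 30
d) 30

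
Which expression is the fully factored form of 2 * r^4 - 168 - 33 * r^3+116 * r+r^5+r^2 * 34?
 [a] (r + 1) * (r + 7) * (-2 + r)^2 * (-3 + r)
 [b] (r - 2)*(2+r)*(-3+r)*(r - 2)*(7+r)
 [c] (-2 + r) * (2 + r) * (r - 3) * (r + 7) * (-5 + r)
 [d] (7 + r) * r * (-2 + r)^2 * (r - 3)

We need to factor 2 * r^4 - 168 - 33 * r^3+116 * r+r^5+r^2 * 34.
The factored form is (r - 2)*(2+r)*(-3+r)*(r - 2)*(7+r).
b) (r - 2)*(2+r)*(-3+r)*(r - 2)*(7+r)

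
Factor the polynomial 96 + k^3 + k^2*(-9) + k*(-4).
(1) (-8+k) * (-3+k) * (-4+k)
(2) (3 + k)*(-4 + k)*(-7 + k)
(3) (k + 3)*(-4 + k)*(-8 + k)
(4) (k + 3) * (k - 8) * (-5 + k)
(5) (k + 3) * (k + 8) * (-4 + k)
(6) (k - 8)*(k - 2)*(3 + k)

We need to factor 96 + k^3 + k^2*(-9) + k*(-4).
The factored form is (k + 3)*(-4 + k)*(-8 + k).
3) (k + 3)*(-4 + k)*(-8 + k)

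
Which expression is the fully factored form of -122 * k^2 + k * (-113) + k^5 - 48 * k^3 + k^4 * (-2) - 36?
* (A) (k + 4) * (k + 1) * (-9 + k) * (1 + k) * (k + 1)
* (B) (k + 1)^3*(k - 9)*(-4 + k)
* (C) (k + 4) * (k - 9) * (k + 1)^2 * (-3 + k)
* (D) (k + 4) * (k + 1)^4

We need to factor -122 * k^2 + k * (-113) + k^5 - 48 * k^3 + k^4 * (-2) - 36.
The factored form is (k + 4) * (k + 1) * (-9 + k) * (1 + k) * (k + 1).
A) (k + 4) * (k + 1) * (-9 + k) * (1 + k) * (k + 1)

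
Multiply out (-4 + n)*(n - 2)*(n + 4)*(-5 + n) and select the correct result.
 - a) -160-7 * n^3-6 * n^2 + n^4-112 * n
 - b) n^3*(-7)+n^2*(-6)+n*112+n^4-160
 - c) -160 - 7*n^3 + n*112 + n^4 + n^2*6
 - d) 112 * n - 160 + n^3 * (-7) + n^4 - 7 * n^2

Expanding (-4 + n)*(n - 2)*(n + 4)*(-5 + n):
= n^3*(-7)+n^2*(-6)+n*112+n^4-160
b) n^3*(-7)+n^2*(-6)+n*112+n^4-160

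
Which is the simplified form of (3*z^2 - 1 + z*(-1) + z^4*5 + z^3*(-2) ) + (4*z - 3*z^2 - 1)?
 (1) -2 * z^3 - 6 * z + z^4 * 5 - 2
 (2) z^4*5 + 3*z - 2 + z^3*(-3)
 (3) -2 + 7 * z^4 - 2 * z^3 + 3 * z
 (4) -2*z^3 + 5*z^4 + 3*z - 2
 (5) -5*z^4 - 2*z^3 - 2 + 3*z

Adding the polynomials and combining like terms:
(3*z^2 - 1 + z*(-1) + z^4*5 + z^3*(-2)) + (4*z - 3*z^2 - 1)
= -2*z^3 + 5*z^4 + 3*z - 2
4) -2*z^3 + 5*z^4 + 3*z - 2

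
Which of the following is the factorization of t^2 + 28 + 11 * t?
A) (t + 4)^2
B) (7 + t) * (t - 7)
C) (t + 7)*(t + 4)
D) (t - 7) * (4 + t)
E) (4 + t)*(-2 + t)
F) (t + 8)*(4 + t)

We need to factor t^2 + 28 + 11 * t.
The factored form is (t + 7)*(t + 4).
C) (t + 7)*(t + 4)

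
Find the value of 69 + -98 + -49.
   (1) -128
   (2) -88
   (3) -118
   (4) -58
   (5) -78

First: 69 + -98 = -29
Then: -29 + -49 = -78
5) -78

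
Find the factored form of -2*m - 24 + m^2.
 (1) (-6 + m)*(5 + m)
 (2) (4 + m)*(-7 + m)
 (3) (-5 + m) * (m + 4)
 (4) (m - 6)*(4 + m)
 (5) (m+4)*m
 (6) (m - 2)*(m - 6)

We need to factor -2*m - 24 + m^2.
The factored form is (m - 6)*(4 + m).
4) (m - 6)*(4 + m)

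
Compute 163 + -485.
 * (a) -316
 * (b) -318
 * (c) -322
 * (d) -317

163 + -485 = -322
c) -322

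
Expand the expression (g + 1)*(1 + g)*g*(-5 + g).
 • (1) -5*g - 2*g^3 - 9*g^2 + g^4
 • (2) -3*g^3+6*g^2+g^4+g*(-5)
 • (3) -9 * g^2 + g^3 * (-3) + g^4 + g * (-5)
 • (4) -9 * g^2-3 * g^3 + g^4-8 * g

Expanding (g + 1)*(1 + g)*g*(-5 + g):
= -9 * g^2 + g^3 * (-3) + g^4 + g * (-5)
3) -9 * g^2 + g^3 * (-3) + g^4 + g * (-5)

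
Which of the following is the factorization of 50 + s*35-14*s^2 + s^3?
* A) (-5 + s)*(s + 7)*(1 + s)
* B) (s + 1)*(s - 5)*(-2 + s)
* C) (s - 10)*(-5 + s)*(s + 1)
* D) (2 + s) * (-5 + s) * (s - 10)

We need to factor 50 + s*35-14*s^2 + s^3.
The factored form is (s - 10)*(-5 + s)*(s + 1).
C) (s - 10)*(-5 + s)*(s + 1)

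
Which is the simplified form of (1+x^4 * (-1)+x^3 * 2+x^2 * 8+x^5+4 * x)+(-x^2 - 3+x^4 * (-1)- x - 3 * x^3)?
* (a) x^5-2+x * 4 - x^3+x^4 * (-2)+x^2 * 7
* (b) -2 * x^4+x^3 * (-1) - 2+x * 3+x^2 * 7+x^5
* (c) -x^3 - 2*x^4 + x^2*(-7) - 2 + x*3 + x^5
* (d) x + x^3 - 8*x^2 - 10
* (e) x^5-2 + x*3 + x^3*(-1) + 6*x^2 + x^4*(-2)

Adding the polynomials and combining like terms:
(1 + x^4*(-1) + x^3*2 + x^2*8 + x^5 + 4*x) + (-x^2 - 3 + x^4*(-1) - x - 3*x^3)
= -2 * x^4+x^3 * (-1) - 2+x * 3+x^2 * 7+x^5
b) -2 * x^4+x^3 * (-1) - 2+x * 3+x^2 * 7+x^5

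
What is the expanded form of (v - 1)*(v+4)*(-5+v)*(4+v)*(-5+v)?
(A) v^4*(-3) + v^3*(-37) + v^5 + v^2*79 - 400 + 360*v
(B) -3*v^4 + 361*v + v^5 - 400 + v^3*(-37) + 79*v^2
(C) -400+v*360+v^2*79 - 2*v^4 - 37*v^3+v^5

Expanding (v - 1)*(v+4)*(-5+v)*(4+v)*(-5+v):
= v^4*(-3) + v^3*(-37) + v^5 + v^2*79 - 400 + 360*v
A) v^4*(-3) + v^3*(-37) + v^5 + v^2*79 - 400 + 360*v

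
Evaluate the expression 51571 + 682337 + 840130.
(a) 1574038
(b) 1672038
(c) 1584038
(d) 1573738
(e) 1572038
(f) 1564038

First: 51571 + 682337 = 733908
Then: 733908 + 840130 = 1574038
a) 1574038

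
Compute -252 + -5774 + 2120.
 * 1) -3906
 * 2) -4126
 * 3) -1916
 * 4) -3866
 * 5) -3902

First: -252 + -5774 = -6026
Then: -6026 + 2120 = -3906
1) -3906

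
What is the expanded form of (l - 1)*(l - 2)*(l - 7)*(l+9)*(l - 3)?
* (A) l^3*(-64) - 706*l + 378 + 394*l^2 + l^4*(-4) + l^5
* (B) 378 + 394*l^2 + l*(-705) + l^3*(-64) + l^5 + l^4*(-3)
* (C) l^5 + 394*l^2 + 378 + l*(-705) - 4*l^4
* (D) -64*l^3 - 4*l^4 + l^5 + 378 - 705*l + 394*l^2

Expanding (l - 1)*(l - 2)*(l - 7)*(l+9)*(l - 3):
= -64*l^3 - 4*l^4 + l^5 + 378 - 705*l + 394*l^2
D) -64*l^3 - 4*l^4 + l^5 + 378 - 705*l + 394*l^2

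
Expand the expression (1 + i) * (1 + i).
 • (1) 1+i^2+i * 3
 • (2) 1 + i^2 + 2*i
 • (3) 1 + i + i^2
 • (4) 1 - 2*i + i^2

Expanding (1 + i) * (1 + i):
= 1 + i^2 + 2*i
2) 1 + i^2 + 2*i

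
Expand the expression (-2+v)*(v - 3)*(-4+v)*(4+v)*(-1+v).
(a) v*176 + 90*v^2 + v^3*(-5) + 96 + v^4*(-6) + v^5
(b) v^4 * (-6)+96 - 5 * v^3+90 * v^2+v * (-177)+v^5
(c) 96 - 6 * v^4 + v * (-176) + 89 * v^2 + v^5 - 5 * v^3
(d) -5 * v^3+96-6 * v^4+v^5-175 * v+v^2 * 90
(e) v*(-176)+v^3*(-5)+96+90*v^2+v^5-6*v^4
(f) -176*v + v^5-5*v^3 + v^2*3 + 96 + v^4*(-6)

Expanding (-2+v)*(v - 3)*(-4+v)*(4+v)*(-1+v):
= v*(-176)+v^3*(-5)+96+90*v^2+v^5-6*v^4
e) v*(-176)+v^3*(-5)+96+90*v^2+v^5-6*v^4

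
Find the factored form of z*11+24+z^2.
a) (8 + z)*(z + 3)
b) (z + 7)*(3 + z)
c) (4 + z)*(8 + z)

We need to factor z*11+24+z^2.
The factored form is (8 + z)*(z + 3).
a) (8 + z)*(z + 3)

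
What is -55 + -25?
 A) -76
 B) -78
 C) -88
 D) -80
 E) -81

-55 + -25 = -80
D) -80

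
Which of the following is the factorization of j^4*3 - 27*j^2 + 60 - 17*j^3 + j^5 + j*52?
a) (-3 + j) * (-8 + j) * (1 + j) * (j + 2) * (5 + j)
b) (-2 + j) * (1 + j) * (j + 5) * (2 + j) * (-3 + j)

We need to factor j^4*3 - 27*j^2 + 60 - 17*j^3 + j^5 + j*52.
The factored form is (-2 + j) * (1 + j) * (j + 5) * (2 + j) * (-3 + j).
b) (-2 + j) * (1 + j) * (j + 5) * (2 + j) * (-3 + j)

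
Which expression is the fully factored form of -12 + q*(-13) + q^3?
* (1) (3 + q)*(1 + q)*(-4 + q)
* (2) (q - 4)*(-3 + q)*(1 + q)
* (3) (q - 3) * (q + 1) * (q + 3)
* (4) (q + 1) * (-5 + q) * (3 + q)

We need to factor -12 + q*(-13) + q^3.
The factored form is (3 + q)*(1 + q)*(-4 + q).
1) (3 + q)*(1 + q)*(-4 + q)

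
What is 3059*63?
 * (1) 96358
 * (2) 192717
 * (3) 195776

3059 * 63 = 192717
2) 192717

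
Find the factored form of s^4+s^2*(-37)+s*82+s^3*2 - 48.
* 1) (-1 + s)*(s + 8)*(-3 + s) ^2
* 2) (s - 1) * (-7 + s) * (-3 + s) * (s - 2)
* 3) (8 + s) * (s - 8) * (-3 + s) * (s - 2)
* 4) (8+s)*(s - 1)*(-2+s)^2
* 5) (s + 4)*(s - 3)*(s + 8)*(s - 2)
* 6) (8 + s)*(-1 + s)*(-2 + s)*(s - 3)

We need to factor s^4+s^2*(-37)+s*82+s^3*2 - 48.
The factored form is (8 + s)*(-1 + s)*(-2 + s)*(s - 3).
6) (8 + s)*(-1 + s)*(-2 + s)*(s - 3)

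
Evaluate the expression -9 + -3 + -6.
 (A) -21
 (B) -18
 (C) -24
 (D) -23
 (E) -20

First: -9 + -3 = -12
Then: -12 + -6 = -18
B) -18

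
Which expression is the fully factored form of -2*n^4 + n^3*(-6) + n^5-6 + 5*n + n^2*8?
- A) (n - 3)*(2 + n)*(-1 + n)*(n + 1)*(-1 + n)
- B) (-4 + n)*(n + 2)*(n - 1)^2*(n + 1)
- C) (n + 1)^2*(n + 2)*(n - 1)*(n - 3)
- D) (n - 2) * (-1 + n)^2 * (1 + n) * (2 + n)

We need to factor -2*n^4 + n^3*(-6) + n^5-6 + 5*n + n^2*8.
The factored form is (n - 3)*(2 + n)*(-1 + n)*(n + 1)*(-1 + n).
A) (n - 3)*(2 + n)*(-1 + n)*(n + 1)*(-1 + n)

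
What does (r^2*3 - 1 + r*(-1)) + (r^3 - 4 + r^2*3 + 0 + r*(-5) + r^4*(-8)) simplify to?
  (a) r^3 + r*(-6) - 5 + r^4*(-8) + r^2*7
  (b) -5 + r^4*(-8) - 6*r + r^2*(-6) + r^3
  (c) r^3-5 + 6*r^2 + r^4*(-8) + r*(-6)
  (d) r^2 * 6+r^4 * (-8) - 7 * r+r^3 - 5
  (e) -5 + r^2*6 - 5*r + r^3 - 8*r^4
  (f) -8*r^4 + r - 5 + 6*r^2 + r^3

Adding the polynomials and combining like terms:
(r^2*3 - 1 + r*(-1)) + (r^3 - 4 + r^2*3 + 0 + r*(-5) + r^4*(-8))
= r^3-5 + 6*r^2 + r^4*(-8) + r*(-6)
c) r^3-5 + 6*r^2 + r^4*(-8) + r*(-6)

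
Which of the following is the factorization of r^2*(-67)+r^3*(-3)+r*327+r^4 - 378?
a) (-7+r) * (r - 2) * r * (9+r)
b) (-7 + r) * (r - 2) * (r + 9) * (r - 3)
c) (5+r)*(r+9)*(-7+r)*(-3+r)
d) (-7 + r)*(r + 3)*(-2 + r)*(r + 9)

We need to factor r^2*(-67)+r^3*(-3)+r*327+r^4 - 378.
The factored form is (-7 + r) * (r - 2) * (r + 9) * (r - 3).
b) (-7 + r) * (r - 2) * (r + 9) * (r - 3)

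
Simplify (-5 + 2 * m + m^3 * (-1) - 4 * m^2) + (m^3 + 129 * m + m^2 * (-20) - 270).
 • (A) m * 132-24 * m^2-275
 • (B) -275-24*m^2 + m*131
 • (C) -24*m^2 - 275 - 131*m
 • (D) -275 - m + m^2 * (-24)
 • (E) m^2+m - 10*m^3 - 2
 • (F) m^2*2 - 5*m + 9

Adding the polynomials and combining like terms:
(-5 + 2*m + m^3*(-1) - 4*m^2) + (m^3 + 129*m + m^2*(-20) - 270)
= -275-24*m^2 + m*131
B) -275-24*m^2 + m*131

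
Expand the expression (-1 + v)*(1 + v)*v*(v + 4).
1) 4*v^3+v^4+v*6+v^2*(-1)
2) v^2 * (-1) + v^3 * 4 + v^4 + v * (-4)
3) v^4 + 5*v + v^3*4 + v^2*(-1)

Expanding (-1 + v)*(1 + v)*v*(v + 4):
= v^2 * (-1) + v^3 * 4 + v^4 + v * (-4)
2) v^2 * (-1) + v^3 * 4 + v^4 + v * (-4)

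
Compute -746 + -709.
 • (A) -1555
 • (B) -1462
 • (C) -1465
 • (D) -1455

-746 + -709 = -1455
D) -1455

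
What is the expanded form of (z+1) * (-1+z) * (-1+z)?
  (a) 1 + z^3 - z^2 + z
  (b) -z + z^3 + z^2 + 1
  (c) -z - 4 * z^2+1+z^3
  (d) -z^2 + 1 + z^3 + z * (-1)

Expanding (z+1) * (-1+z) * (-1+z):
= -z^2 + 1 + z^3 + z * (-1)
d) -z^2 + 1 + z^3 + z * (-1)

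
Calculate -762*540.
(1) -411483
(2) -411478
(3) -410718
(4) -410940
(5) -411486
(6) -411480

-762 * 540 = -411480
6) -411480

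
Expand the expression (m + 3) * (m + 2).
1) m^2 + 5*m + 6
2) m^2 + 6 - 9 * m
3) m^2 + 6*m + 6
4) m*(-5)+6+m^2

Expanding (m + 3) * (m + 2):
= m^2 + 5*m + 6
1) m^2 + 5*m + 6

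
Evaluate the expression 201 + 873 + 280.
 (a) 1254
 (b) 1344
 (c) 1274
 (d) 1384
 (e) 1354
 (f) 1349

First: 201 + 873 = 1074
Then: 1074 + 280 = 1354
e) 1354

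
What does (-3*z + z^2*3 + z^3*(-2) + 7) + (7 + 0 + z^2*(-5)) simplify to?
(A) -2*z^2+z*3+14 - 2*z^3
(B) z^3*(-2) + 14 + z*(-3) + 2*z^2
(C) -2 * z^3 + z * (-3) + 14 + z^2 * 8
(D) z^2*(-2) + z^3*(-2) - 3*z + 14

Adding the polynomials and combining like terms:
(-3*z + z^2*3 + z^3*(-2) + 7) + (7 + 0 + z^2*(-5))
= z^2*(-2) + z^3*(-2) - 3*z + 14
D) z^2*(-2) + z^3*(-2) - 3*z + 14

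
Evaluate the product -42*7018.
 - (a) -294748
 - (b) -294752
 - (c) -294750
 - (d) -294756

-42 * 7018 = -294756
d) -294756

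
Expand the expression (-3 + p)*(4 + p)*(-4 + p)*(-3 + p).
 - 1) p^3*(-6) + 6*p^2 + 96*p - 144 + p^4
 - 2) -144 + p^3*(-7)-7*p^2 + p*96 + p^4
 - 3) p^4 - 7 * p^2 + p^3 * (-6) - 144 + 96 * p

Expanding (-3 + p)*(4 + p)*(-4 + p)*(-3 + p):
= p^4 - 7 * p^2 + p^3 * (-6) - 144 + 96 * p
3) p^4 - 7 * p^2 + p^3 * (-6) - 144 + 96 * p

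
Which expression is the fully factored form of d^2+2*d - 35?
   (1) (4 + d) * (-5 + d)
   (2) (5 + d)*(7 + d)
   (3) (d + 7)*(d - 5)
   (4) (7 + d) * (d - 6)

We need to factor d^2+2*d - 35.
The factored form is (d + 7)*(d - 5).
3) (d + 7)*(d - 5)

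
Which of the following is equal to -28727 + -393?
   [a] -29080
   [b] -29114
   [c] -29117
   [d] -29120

-28727 + -393 = -29120
d) -29120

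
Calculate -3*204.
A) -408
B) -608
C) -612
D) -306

-3 * 204 = -612
C) -612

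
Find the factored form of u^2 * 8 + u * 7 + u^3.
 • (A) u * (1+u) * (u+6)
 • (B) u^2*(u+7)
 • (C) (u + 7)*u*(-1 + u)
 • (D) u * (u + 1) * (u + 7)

We need to factor u^2 * 8 + u * 7 + u^3.
The factored form is u * (u + 1) * (u + 7).
D) u * (u + 1) * (u + 7)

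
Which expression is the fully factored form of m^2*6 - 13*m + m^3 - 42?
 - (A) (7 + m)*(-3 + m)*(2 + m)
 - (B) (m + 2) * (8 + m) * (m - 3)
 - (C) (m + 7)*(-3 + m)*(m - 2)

We need to factor m^2*6 - 13*m + m^3 - 42.
The factored form is (7 + m)*(-3 + m)*(2 + m).
A) (7 + m)*(-3 + m)*(2 + m)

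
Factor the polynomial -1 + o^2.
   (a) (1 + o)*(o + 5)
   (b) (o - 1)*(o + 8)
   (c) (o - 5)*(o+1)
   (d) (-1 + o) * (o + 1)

We need to factor -1 + o^2.
The factored form is (-1 + o) * (o + 1).
d) (-1 + o) * (o + 1)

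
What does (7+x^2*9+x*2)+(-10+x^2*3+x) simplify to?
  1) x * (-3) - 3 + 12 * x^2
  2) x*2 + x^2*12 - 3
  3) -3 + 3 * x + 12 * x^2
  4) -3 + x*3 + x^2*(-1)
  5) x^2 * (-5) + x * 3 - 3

Adding the polynomials and combining like terms:
(7 + x^2*9 + x*2) + (-10 + x^2*3 + x)
= -3 + 3 * x + 12 * x^2
3) -3 + 3 * x + 12 * x^2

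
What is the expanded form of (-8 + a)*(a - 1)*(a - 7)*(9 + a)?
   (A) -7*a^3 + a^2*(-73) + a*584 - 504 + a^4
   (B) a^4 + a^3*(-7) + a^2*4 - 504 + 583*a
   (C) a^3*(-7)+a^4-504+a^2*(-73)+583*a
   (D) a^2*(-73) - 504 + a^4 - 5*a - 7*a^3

Expanding (-8 + a)*(a - 1)*(a - 7)*(9 + a):
= a^3*(-7)+a^4-504+a^2*(-73)+583*a
C) a^3*(-7)+a^4-504+a^2*(-73)+583*a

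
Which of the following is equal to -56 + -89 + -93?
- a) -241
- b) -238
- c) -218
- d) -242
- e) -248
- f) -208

First: -56 + -89 = -145
Then: -145 + -93 = -238
b) -238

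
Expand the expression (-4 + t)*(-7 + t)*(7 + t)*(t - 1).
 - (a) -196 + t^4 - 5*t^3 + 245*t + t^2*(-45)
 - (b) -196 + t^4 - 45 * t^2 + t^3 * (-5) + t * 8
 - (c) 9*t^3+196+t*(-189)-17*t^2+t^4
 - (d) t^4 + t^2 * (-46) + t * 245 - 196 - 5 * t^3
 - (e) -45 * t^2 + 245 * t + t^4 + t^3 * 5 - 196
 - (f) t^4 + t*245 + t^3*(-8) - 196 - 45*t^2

Expanding (-4 + t)*(-7 + t)*(7 + t)*(t - 1):
= -196 + t^4 - 5*t^3 + 245*t + t^2*(-45)
a) -196 + t^4 - 5*t^3 + 245*t + t^2*(-45)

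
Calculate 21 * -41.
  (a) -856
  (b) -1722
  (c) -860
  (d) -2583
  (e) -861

21 * -41 = -861
e) -861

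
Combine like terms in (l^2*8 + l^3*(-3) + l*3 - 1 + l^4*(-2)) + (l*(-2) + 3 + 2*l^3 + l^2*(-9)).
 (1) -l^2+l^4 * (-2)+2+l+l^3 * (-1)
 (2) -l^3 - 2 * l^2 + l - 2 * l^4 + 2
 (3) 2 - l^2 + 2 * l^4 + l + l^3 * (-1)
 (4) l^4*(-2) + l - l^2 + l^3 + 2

Adding the polynomials and combining like terms:
(l^2*8 + l^3*(-3) + l*3 - 1 + l^4*(-2)) + (l*(-2) + 3 + 2*l^3 + l^2*(-9))
= -l^2+l^4 * (-2)+2+l+l^3 * (-1)
1) -l^2+l^4 * (-2)+2+l+l^3 * (-1)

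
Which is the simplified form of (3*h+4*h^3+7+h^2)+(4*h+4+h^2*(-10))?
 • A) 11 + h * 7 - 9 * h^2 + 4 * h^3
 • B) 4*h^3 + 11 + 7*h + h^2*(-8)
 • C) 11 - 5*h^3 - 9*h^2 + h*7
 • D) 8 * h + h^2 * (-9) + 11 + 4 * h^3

Adding the polynomials and combining like terms:
(3*h + 4*h^3 + 7 + h^2) + (4*h + 4 + h^2*(-10))
= 11 + h * 7 - 9 * h^2 + 4 * h^3
A) 11 + h * 7 - 9 * h^2 + 4 * h^3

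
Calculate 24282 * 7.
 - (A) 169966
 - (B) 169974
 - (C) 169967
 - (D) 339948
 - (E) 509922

24282 * 7 = 169974
B) 169974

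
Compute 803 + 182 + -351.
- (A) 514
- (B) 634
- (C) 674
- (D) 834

First: 803 + 182 = 985
Then: 985 + -351 = 634
B) 634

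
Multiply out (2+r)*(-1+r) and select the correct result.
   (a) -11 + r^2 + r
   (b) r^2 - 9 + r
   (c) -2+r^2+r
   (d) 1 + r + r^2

Expanding (2+r)*(-1+r):
= -2+r^2+r
c) -2+r^2+r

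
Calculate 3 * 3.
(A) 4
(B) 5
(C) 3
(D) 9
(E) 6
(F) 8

3 * 3 = 9
D) 9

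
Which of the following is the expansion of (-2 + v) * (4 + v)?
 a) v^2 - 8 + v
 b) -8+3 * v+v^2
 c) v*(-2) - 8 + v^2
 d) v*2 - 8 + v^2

Expanding (-2 + v) * (4 + v):
= v*2 - 8 + v^2
d) v*2 - 8 + v^2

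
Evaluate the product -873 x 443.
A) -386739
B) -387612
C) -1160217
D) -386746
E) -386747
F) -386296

-873 * 443 = -386739
A) -386739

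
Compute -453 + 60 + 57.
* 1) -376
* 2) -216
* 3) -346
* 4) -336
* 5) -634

First: -453 + 60 = -393
Then: -393 + 57 = -336
4) -336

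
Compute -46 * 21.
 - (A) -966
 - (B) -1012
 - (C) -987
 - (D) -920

-46 * 21 = -966
A) -966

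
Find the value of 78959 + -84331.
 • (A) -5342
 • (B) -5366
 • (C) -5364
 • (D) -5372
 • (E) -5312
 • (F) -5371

78959 + -84331 = -5372
D) -5372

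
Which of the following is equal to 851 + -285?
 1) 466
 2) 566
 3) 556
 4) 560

851 + -285 = 566
2) 566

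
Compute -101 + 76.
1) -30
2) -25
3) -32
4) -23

-101 + 76 = -25
2) -25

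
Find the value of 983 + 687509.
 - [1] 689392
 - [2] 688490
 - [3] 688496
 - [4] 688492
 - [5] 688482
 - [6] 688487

983 + 687509 = 688492
4) 688492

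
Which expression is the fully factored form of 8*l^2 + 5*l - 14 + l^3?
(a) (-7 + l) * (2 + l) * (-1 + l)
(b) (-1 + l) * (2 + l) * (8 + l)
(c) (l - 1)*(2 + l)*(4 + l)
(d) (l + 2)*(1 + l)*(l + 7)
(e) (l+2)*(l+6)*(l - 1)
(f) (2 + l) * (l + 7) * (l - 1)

We need to factor 8*l^2 + 5*l - 14 + l^3.
The factored form is (2 + l) * (l + 7) * (l - 1).
f) (2 + l) * (l + 7) * (l - 1)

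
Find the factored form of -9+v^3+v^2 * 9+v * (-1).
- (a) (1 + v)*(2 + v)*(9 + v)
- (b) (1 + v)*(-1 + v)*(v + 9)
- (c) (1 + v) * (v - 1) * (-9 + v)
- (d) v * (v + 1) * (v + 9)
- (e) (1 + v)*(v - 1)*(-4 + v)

We need to factor -9+v^3+v^2 * 9+v * (-1).
The factored form is (1 + v)*(-1 + v)*(v + 9).
b) (1 + v)*(-1 + v)*(v + 9)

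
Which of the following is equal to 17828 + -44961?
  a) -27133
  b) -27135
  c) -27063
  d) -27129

17828 + -44961 = -27133
a) -27133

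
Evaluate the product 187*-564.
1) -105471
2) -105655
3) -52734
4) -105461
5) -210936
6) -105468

187 * -564 = -105468
6) -105468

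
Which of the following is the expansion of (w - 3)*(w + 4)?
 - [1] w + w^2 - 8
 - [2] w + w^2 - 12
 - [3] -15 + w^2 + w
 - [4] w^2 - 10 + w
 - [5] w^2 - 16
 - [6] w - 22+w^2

Expanding (w - 3)*(w + 4):
= w + w^2 - 12
2) w + w^2 - 12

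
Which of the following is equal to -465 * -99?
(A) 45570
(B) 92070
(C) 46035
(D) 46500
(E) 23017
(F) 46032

-465 * -99 = 46035
C) 46035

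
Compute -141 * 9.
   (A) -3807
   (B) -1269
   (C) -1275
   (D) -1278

-141 * 9 = -1269
B) -1269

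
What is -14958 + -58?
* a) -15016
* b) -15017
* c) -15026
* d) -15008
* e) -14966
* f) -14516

-14958 + -58 = -15016
a) -15016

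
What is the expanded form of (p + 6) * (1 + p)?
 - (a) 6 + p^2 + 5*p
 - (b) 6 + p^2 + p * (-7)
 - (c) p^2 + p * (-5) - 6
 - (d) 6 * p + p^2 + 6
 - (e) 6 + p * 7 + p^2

Expanding (p + 6) * (1 + p):
= 6 + p * 7 + p^2
e) 6 + p * 7 + p^2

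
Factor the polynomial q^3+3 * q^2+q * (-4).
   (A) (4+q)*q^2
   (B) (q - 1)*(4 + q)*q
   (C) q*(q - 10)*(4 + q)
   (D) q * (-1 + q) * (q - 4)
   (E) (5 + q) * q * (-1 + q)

We need to factor q^3+3 * q^2+q * (-4).
The factored form is (q - 1)*(4 + q)*q.
B) (q - 1)*(4 + q)*q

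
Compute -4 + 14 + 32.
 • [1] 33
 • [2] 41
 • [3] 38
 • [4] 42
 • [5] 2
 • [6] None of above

First: -4 + 14 = 10
Then: 10 + 32 = 42
4) 42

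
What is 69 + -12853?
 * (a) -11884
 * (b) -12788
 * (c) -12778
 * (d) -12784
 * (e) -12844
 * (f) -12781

69 + -12853 = -12784
d) -12784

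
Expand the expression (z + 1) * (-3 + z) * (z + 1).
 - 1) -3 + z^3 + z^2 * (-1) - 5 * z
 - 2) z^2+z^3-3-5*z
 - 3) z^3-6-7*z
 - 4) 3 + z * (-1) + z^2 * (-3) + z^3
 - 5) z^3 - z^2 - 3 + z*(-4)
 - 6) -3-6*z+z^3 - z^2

Expanding (z + 1) * (-3 + z) * (z + 1):
= -3 + z^3 + z^2 * (-1) - 5 * z
1) -3 + z^3 + z^2 * (-1) - 5 * z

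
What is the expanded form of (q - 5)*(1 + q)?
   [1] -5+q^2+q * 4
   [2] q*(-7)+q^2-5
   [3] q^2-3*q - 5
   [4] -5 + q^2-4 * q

Expanding (q - 5)*(1 + q):
= -5 + q^2-4 * q
4) -5 + q^2-4 * q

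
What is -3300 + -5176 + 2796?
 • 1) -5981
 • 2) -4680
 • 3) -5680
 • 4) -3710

First: -3300 + -5176 = -8476
Then: -8476 + 2796 = -5680
3) -5680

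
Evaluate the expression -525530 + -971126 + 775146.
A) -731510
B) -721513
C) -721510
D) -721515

First: -525530 + -971126 = -1496656
Then: -1496656 + 775146 = -721510
C) -721510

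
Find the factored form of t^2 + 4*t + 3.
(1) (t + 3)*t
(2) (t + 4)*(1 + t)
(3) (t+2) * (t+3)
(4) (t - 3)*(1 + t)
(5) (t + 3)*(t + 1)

We need to factor t^2 + 4*t + 3.
The factored form is (t + 3)*(t + 1).
5) (t + 3)*(t + 1)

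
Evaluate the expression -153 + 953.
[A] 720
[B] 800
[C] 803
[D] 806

-153 + 953 = 800
B) 800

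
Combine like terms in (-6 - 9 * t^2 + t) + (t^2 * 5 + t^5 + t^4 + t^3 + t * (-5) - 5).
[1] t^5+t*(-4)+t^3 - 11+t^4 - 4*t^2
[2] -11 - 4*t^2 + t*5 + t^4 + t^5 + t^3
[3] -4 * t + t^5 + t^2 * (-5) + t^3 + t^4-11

Adding the polynomials and combining like terms:
(-6 - 9*t^2 + t) + (t^2*5 + t^5 + t^4 + t^3 + t*(-5) - 5)
= t^5+t*(-4)+t^3 - 11+t^4 - 4*t^2
1) t^5+t*(-4)+t^3 - 11+t^4 - 4*t^2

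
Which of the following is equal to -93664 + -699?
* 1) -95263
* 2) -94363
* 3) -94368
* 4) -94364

-93664 + -699 = -94363
2) -94363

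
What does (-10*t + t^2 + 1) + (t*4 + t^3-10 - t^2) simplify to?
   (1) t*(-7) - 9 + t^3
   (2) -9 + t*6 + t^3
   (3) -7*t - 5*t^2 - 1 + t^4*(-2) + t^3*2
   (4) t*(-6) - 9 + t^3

Adding the polynomials and combining like terms:
(-10*t + t^2 + 1) + (t*4 + t^3 - 10 - t^2)
= t*(-6) - 9 + t^3
4) t*(-6) - 9 + t^3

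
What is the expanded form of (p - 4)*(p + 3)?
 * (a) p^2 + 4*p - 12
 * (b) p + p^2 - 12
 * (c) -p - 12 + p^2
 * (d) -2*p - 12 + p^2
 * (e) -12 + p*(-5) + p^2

Expanding (p - 4)*(p + 3):
= -p - 12 + p^2
c) -p - 12 + p^2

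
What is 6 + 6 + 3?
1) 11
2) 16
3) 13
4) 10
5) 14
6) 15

First: 6 + 6 = 12
Then: 12 + 3 = 15
6) 15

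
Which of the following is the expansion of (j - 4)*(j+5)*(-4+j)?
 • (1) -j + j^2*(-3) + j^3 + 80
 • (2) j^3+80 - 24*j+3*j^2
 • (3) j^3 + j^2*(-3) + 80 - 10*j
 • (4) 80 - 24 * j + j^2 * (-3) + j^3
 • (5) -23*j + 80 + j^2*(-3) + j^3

Expanding (j - 4)*(j+5)*(-4+j):
= 80 - 24 * j + j^2 * (-3) + j^3
4) 80 - 24 * j + j^2 * (-3) + j^3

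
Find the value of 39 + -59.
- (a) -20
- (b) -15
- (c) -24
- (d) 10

39 + -59 = -20
a) -20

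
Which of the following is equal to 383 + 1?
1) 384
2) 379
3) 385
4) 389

383 + 1 = 384
1) 384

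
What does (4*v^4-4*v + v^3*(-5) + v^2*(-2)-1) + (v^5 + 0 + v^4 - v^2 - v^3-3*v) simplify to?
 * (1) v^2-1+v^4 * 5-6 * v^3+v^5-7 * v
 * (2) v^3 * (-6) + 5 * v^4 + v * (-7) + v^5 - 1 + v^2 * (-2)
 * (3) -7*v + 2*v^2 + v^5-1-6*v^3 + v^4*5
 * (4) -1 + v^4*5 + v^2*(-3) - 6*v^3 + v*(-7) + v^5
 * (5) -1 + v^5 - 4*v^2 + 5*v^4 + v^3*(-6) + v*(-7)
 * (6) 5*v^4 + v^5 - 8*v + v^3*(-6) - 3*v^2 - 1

Adding the polynomials and combining like terms:
(4*v^4 - 4*v + v^3*(-5) + v^2*(-2) - 1) + (v^5 + 0 + v^4 - v^2 - v^3 - 3*v)
= -1 + v^4*5 + v^2*(-3) - 6*v^3 + v*(-7) + v^5
4) -1 + v^4*5 + v^2*(-3) - 6*v^3 + v*(-7) + v^5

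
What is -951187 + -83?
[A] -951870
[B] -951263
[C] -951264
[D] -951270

-951187 + -83 = -951270
D) -951270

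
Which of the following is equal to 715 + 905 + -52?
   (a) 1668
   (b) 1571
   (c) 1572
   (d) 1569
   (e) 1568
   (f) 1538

First: 715 + 905 = 1620
Then: 1620 + -52 = 1568
e) 1568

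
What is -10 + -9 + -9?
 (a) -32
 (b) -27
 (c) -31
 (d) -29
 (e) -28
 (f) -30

First: -10 + -9 = -19
Then: -19 + -9 = -28
e) -28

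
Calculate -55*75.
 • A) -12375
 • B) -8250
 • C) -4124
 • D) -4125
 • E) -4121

-55 * 75 = -4125
D) -4125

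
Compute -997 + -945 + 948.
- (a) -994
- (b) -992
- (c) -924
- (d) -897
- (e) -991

First: -997 + -945 = -1942
Then: -1942 + 948 = -994
a) -994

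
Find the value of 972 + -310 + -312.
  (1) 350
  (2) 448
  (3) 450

First: 972 + -310 = 662
Then: 662 + -312 = 350
1) 350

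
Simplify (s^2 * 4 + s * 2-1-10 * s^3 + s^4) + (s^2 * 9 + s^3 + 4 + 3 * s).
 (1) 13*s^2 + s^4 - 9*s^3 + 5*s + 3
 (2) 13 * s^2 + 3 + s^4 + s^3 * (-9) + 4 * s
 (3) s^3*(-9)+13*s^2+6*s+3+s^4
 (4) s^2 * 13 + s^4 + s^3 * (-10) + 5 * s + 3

Adding the polynomials and combining like terms:
(s^2*4 + s*2 - 1 - 10*s^3 + s^4) + (s^2*9 + s^3 + 4 + 3*s)
= 13*s^2 + s^4 - 9*s^3 + 5*s + 3
1) 13*s^2 + s^4 - 9*s^3 + 5*s + 3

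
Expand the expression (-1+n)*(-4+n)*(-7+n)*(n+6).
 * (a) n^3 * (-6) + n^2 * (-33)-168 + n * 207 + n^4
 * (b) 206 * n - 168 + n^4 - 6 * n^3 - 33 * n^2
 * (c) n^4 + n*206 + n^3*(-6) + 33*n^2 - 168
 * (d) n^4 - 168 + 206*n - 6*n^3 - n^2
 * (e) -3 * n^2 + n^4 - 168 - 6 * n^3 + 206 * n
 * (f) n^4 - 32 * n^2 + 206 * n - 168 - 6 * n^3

Expanding (-1+n)*(-4+n)*(-7+n)*(n+6):
= 206 * n - 168 + n^4 - 6 * n^3 - 33 * n^2
b) 206 * n - 168 + n^4 - 6 * n^3 - 33 * n^2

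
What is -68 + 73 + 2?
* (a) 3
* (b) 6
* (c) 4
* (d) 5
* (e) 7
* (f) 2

First: -68 + 73 = 5
Then: 5 + 2 = 7
e) 7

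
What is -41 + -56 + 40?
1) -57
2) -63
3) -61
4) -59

First: -41 + -56 = -97
Then: -97 + 40 = -57
1) -57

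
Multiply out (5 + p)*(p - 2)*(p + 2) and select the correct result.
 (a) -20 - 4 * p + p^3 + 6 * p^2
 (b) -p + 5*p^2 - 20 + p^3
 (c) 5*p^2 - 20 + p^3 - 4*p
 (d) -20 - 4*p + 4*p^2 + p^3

Expanding (5 + p)*(p - 2)*(p + 2):
= 5*p^2 - 20 + p^3 - 4*p
c) 5*p^2 - 20 + p^3 - 4*p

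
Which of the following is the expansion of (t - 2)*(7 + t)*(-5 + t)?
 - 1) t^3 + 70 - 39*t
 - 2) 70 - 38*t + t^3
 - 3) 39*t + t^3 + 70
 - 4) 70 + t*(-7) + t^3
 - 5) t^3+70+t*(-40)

Expanding (t - 2)*(7 + t)*(-5 + t):
= t^3 + 70 - 39*t
1) t^3 + 70 - 39*t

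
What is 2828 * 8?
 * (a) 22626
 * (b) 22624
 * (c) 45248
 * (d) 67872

2828 * 8 = 22624
b) 22624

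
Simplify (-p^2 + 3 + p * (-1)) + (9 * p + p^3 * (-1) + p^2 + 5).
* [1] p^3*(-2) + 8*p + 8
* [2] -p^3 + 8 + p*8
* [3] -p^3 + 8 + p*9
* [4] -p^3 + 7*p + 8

Adding the polynomials and combining like terms:
(-p^2 + 3 + p*(-1)) + (9*p + p^3*(-1) + p^2 + 5)
= -p^3 + 8 + p*8
2) -p^3 + 8 + p*8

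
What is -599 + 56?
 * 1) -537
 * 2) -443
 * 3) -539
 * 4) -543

-599 + 56 = -543
4) -543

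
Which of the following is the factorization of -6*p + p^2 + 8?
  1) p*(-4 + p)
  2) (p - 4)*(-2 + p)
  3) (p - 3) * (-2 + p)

We need to factor -6*p + p^2 + 8.
The factored form is (p - 4)*(-2 + p).
2) (p - 4)*(-2 + p)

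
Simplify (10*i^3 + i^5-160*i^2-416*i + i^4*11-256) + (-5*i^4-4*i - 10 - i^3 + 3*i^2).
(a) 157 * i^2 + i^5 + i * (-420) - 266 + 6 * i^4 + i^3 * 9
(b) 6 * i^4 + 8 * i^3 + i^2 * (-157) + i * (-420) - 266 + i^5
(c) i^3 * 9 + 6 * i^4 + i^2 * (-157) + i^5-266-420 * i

Adding the polynomials and combining like terms:
(10*i^3 + i^5 - 160*i^2 - 416*i + i^4*11 - 256) + (-5*i^4 - 4*i - 10 - i^3 + 3*i^2)
= i^3 * 9 + 6 * i^4 + i^2 * (-157) + i^5-266-420 * i
c) i^3 * 9 + 6 * i^4 + i^2 * (-157) + i^5-266-420 * i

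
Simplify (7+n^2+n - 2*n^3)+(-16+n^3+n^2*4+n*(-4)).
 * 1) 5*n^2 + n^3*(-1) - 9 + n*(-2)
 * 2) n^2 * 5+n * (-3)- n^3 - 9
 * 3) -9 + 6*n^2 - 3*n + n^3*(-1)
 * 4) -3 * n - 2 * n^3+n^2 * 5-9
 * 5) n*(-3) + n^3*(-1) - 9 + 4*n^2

Adding the polynomials and combining like terms:
(7 + n^2 + n - 2*n^3) + (-16 + n^3 + n^2*4 + n*(-4))
= n^2 * 5+n * (-3)- n^3 - 9
2) n^2 * 5+n * (-3)- n^3 - 9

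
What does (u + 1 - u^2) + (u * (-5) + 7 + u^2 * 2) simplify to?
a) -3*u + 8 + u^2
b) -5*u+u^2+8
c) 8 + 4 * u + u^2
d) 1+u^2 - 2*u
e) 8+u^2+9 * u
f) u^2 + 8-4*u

Adding the polynomials and combining like terms:
(u + 1 - u^2) + (u*(-5) + 7 + u^2*2)
= u^2 + 8-4*u
f) u^2 + 8-4*u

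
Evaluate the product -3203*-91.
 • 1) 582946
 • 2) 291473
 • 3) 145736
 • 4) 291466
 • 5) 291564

-3203 * -91 = 291473
2) 291473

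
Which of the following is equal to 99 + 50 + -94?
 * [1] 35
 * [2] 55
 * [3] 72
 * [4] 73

First: 99 + 50 = 149
Then: 149 + -94 = 55
2) 55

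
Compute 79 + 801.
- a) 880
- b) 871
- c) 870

79 + 801 = 880
a) 880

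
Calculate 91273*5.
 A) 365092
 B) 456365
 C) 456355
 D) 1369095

91273 * 5 = 456365
B) 456365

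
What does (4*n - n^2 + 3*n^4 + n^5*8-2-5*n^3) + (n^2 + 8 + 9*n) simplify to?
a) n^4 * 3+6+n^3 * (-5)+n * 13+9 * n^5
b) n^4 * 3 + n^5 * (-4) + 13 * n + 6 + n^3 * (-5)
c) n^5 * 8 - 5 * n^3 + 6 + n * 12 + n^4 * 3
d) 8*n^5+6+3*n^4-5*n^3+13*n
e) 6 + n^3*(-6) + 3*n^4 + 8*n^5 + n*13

Adding the polynomials and combining like terms:
(4*n - n^2 + 3*n^4 + n^5*8 - 2 - 5*n^3) + (n^2 + 8 + 9*n)
= 8*n^5+6+3*n^4-5*n^3+13*n
d) 8*n^5+6+3*n^4-5*n^3+13*n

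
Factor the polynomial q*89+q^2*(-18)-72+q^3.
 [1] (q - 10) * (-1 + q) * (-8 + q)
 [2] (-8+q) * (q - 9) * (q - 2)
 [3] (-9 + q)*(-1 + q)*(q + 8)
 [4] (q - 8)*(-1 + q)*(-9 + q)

We need to factor q*89+q^2*(-18)-72+q^3.
The factored form is (q - 8)*(-1 + q)*(-9 + q).
4) (q - 8)*(-1 + q)*(-9 + q)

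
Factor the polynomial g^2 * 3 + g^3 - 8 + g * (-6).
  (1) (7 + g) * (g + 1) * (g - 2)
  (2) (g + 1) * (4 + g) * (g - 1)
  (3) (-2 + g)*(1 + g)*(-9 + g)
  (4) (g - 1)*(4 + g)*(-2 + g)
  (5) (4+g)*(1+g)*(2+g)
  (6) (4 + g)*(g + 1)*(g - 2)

We need to factor g^2 * 3 + g^3 - 8 + g * (-6).
The factored form is (4 + g)*(g + 1)*(g - 2).
6) (4 + g)*(g + 1)*(g - 2)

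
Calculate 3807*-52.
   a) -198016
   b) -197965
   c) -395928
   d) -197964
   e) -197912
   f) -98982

3807 * -52 = -197964
d) -197964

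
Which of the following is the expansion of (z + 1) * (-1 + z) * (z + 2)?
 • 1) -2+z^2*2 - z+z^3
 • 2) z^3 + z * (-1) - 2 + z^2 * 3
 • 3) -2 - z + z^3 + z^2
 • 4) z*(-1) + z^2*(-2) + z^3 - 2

Expanding (z + 1) * (-1 + z) * (z + 2):
= -2+z^2*2 - z+z^3
1) -2+z^2*2 - z+z^3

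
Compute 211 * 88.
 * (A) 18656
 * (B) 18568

211 * 88 = 18568
B) 18568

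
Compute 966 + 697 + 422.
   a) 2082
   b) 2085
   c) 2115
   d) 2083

First: 966 + 697 = 1663
Then: 1663 + 422 = 2085
b) 2085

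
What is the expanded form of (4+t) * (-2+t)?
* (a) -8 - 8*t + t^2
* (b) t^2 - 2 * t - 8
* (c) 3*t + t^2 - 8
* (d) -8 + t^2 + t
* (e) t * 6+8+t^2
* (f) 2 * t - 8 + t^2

Expanding (4+t) * (-2+t):
= 2 * t - 8 + t^2
f) 2 * t - 8 + t^2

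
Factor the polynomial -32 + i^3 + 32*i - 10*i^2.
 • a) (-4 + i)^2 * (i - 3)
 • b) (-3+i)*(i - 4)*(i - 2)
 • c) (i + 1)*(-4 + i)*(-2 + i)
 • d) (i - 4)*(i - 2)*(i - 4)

We need to factor -32 + i^3 + 32*i - 10*i^2.
The factored form is (i - 4)*(i - 2)*(i - 4).
d) (i - 4)*(i - 2)*(i - 4)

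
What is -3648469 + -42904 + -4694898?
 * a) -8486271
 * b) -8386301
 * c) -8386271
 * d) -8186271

First: -3648469 + -42904 = -3691373
Then: -3691373 + -4694898 = -8386271
c) -8386271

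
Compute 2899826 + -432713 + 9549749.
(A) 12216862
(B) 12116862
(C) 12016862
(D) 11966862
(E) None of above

First: 2899826 + -432713 = 2467113
Then: 2467113 + 9549749 = 12016862
C) 12016862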